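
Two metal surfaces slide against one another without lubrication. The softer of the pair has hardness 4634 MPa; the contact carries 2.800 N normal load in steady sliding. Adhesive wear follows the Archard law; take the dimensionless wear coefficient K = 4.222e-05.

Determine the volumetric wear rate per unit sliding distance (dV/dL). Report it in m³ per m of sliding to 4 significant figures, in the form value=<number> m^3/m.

Every step maintains full float precision. Intermediate values are printed rounded — a single final rounding: 4 significant figures.
Hardness H = 4634 MPa = 4.634e+09 Pa.
Collected in SI base units: W = 2.800 N, H = 4.634e+09 Pa, K = 4.222e-05.
Volumetric rate dV/dL = K·W/H, so: 4.222e-05 · 2.800 / 4.634e+09 = 2.551e-14 m³/m.

value=2.551e-14 m^3/m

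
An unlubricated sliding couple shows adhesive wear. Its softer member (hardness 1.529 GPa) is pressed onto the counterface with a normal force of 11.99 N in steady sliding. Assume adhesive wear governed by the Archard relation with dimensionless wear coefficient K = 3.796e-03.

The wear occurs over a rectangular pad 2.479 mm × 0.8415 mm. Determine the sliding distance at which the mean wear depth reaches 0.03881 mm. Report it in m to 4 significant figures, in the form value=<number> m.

The algebra keeps full float precision — intermediate values are printed rounded; one final rounding: four significant digits.
Convert: Hardness H = 1.529 GPa = 1.529e+09 Pa.
Convert: Pad sides 2.479 mm × 0.8415 mm = 2.479e-03 m × 8.415e-04 m. Contact area A = 2.479e-03 m × 8.415e-04 m = 2.086e-06 m².
Convert: Depth limit h_lim = 0.03881 mm = 3.881e-05 m.
In SI base units, W = 11.99 N, H = 1.529e+09 Pa, K = 3.796e-03.
At the depth limit, V_lim = h_lim·A = 3.881e-05 · 2.086e-06 = 8.096e-11 m³.
Sliding life L = V_lim·H/(K·W) = 8.096e-11 · 1.529e+09 / (3.796e-03 · 11.99) = 2.720 m.

value=2.720 m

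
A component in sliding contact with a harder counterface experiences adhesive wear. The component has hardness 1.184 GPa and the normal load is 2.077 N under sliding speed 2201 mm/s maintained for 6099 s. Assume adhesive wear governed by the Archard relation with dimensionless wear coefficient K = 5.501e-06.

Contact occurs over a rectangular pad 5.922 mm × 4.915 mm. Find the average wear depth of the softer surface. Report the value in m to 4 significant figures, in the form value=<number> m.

value=4.451e-06 m

Each operation keeps full float precision; shown intermediates are rounded, and rounded just once, at 4 significant figures.
Sliding speed v = 2201 mm/s = 2.201 m/s. Path length L = v·t = 2.201 m/s × 6099 s = 1.342e+04 m.
Hardness H = 1.184 GPa = 1.184e+09 Pa.
Pad sides 5.922 mm × 4.915 mm = 0.005922 m × 0.004915 m. Contact area A = 0.005922 m × 0.004915 m = 2.911e-05 m².
Expressed in SI base units: W = 2.077 N, H = 1.184e+09 Pa, K = 5.501e-06.
By Archard's law, V = K·W·L/H = 5.501e-06 · 2.077 · 1.342e+04 / 1.184e+09 = 1.295e-10 m³.
Mean depth h = V/A = 1.295e-10 / 2.911e-05 = 4.451e-06 m.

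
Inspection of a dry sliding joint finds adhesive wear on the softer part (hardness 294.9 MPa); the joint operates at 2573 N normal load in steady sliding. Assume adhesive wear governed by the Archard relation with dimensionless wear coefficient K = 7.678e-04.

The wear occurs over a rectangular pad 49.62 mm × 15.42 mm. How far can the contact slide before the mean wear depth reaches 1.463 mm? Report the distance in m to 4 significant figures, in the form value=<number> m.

Every step holds exact precision — quoted intermediates are rounded. Rounded just once to 4 significant digits.
Hardness H = 294.9 MPa = 2.949e+08 Pa.
Pad sides 49.62 mm × 15.42 mm = 0.04962 m × 0.01542 m. Contact area A = 0.04962 m × 0.01542 m = 7.651e-04 m².
Depth limit h_lim = 1.463 mm = 0.001463 m.
Working in SI base units: W = 2573 N, H = 2.949e+08 Pa, K = 7.678e-04.
Permissible volume V_lim = h_lim·A = 0.001463 · 7.651e-04 = 1.119e-06 m³.
Sliding life L = V_lim·H/(K·W) = 1.119e-06 · 2.949e+08 / (7.678e-04 · 2573) = 167.1 m.

value=167.1 m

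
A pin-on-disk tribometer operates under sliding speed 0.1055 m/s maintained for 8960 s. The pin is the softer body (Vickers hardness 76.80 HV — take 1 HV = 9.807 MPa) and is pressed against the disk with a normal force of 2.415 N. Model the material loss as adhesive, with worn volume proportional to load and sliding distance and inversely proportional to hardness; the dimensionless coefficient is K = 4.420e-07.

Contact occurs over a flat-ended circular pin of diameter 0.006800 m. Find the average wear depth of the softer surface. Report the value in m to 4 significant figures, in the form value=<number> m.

All working math keeps exact precision — the intermediates are shown rounded, and rounded just once to four significant digits.
Convert: The distance L = v·t = 0.1055 m/s × 8960 s = 945.3 m.
Convert: Hardness H = 76.80 HV × 9.807 MPa/HV = 753.2 MPa = 7.532e+08 Pa.
Convert: Contact area A = π·d²/4 = π·(0.006800 m)²/4 = 3.632e-05 m².
Collected in SI base units: W = 2.415 N, H = 7.532e+08 Pa, K = 4.420e-07.
Wear volume V = K·W·L/H = 4.420e-07 · 2.415 · 945.3 / 7.532e+08 = 1.340e-12 m³.
Wear depth h = V/A = 1.340e-12 / 3.632e-05 = 3.689e-08 m.

value=3.689e-08 m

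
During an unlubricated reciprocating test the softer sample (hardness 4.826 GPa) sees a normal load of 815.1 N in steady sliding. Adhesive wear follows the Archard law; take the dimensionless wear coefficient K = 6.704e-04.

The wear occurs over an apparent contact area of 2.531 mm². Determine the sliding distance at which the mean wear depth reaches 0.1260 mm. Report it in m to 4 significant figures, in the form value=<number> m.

value=2.816 m

All working math keeps exact precision — intermediates appear rounded — one last rounding, at four significant figures.
Hardness H = 4.826 GPa = 4.826e+09 Pa.
Contact area A = 2.531 mm² = 2.531e-06 m².
Depth limit h_lim = 0.1260 mm = 1.260e-04 m.
Expressed in SI base units: W = 815.1 N, H = 4.826e+09 Pa, K = 6.704e-04.
At the depth limit, V_lim = h_lim·A = 1.260e-04 · 2.531e-06 = 3.189e-10 m³.
So the life L = V_lim·H/(K·W) = 3.189e-10 · 4.826e+09 / (6.704e-04 · 815.1) = 2.816 m.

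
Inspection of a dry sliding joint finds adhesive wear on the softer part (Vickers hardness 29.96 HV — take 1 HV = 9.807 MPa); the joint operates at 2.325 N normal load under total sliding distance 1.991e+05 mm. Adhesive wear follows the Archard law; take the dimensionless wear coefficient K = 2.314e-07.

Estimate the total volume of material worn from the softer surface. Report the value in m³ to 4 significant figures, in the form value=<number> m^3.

The intermediates are displayed rounded; the computation carries exact precision; one final rounding: four significant figures.
The distance L = 1.991e+05 mm = 199.1 m.
Hardness H = 29.96 HV × 9.807 MPa/HV = 293.8 MPa = 2.938e+08 Pa.
Expressed in SI base units: W = 2.325 N, H = 2.938e+08 Pa, K = 2.314e-07.
Apply Archard: V = K·W·L/H = 2.314e-07 · 2.325 · 199.1 / 2.938e+08 = 3.646e-13 m³.

value=3.646e-13 m^3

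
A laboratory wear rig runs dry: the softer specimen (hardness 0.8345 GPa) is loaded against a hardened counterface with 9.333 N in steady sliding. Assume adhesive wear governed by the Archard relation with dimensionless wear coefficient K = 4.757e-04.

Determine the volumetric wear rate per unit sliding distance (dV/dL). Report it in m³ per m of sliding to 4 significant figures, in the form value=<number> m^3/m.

All working math keeps exact precision, and quoted intermediates are rounded, and rounded once at the end: 4 significant digits.
Hardness H = 0.8345 GPa = 8.345e+08 Pa.
Expressed in SI base units: W = 9.333 N, H = 8.345e+08 Pa, K = 4.757e-04.
Wear rate dV/dL = K·W/H: 4.757e-04 · 9.333 / 8.345e+08 = 5.320e-12 m³/m.

value=5.320e-12 m^3/m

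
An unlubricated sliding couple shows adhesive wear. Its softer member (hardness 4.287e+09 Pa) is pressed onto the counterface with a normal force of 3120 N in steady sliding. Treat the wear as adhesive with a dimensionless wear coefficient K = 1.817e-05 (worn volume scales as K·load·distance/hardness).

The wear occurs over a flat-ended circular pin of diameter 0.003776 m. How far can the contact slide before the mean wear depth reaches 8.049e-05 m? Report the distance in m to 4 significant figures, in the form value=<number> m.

Each operation runs at full precision — intermediates appear rounded, and one final rounding: four significant digits.
Contact area A = π·d²/4 = π·(0.003776 m)²/4 = 1.120e-05 m².
In SI base units, W = 3120 N, H = 4.287e+09 Pa, K = 1.817e-05.
Wearable volume V_lim = h_lim·A = 8.049e-05 · 1.120e-05 = 9.014e-10 m³.
Sliding life L = V_lim·H/(K·W) = 9.014e-10 · 4.287e+09 / (1.817e-05 · 3120) = 68.16 m.

value=68.16 m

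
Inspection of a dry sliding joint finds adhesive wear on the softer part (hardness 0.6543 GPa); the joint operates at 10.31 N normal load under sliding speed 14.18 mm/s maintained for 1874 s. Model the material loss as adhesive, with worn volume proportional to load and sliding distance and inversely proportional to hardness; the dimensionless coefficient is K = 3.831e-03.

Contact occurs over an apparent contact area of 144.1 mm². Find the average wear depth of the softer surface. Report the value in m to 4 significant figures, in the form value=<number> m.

All working math keeps full precision — the intermediates appear rounded — rounded just once: four significant digits.
Sliding speed v = 14.18 mm/s = 0.01418 m/s. Sliding distance L = v·t = 0.01418 m/s × 1874 s = 26.57 m.
Hardness H = 0.6543 GPa = 6.543e+08 Pa.
Contact area A = 144.1 mm² = 1.441e-04 m².
Expressed in SI base units: W = 10.31 N, H = 6.543e+08 Pa, K = 3.831e-03.
Archard volume V = K·W·L/H = 3.831e-03 · 10.31 · 26.57 / 6.543e+08 = 1.604e-09 m³.
Mean wear depth h = V/A = 1.604e-09 / 1.441e-04 = 1.113e-05 m.

value=1.113e-05 m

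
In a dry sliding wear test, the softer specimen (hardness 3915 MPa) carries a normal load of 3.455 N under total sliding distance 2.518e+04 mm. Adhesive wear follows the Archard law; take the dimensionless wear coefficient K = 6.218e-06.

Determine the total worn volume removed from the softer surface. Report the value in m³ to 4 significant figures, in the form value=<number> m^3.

The computation carries full float precision; displayed values are rounded; a lone final rounding, at four significant digits.
Convert: Sliding distance L = 2.518e+04 mm = 25.18 m.
Convert: Hardness H = 3915 MPa = 3.915e+09 Pa.
Working in SI base units: W = 3.455 N, H = 3.915e+09 Pa, K = 6.218e-06.
Apply Archard: V = K·W·L/H = 6.218e-06 · 3.455 · 25.18 / 3.915e+09 = 1.382e-13 m³.

value=1.382e-13 m^3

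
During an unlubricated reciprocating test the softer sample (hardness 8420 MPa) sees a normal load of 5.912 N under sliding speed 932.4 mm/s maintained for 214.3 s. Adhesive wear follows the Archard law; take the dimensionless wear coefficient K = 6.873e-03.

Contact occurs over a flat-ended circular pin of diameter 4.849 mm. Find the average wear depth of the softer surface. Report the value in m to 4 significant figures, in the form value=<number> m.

value=5.222e-05 m

Intermediate values are shown rounded — each operation keeps full float precision — one final rounding, at four significant digits.
Convert: Sliding speed v = 932.4 mm/s = 0.9324 m/s. Distance L = v·t = 0.9324 m/s × 214.3 s = 199.8 m.
Convert: Hardness H = 8420 MPa = 8.420e+09 Pa.
Convert: Pin diameter d = 4.849 mm = 0.004849 m. Contact area A = π·d²/4 = π·(0.004849 m)²/4 = 1.847e-05 m².
Collected in SI base units: W = 5.912 N, H = 8.420e+09 Pa, K = 6.873e-03.
Volume removed: V = K·W·L/H = 6.873e-03 · 5.912 · 199.8 / 8.420e+09 = 9.643e-10 m³.
Depth h = V/A = 9.643e-10 / 1.847e-05 = 5.222e-05 m.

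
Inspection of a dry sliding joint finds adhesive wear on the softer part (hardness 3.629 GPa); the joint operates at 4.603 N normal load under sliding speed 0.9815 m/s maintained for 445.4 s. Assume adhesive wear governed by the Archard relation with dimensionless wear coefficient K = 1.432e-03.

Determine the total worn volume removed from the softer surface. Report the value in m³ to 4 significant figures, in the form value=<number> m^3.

Intermediate values appear rounded — the algebra carries exact precision. Rounded once at the end, at four significant digits.
Path length L = v·t = 0.9815 m/s × 445.4 s = 437.2 m.
Hardness H = 3.629 GPa = 3.629e+09 Pa.
Expressed in SI base units: W = 4.603 N, H = 3.629e+09 Pa, K = 1.432e-03.
Apply Archard: V = K·W·L/H = 1.432e-03 · 4.603 · 437.2 / 3.629e+09 = 7.940e-10 m³.

value=7.940e-10 m^3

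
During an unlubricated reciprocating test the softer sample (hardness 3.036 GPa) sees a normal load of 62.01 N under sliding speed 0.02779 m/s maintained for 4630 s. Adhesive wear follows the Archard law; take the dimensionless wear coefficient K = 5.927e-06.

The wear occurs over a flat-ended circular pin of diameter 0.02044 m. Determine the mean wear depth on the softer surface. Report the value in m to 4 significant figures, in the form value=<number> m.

The computation carries full float precision; the intermediates are shown rounded, and a lone final rounding, at 4 significant figures.
Path length L = v·t = 0.02779 m/s × 4630 s = 128.7 m.
Hardness H = 3.036 GPa = 3.036e+09 Pa.
Contact area A = π·d²/4 = π·(0.02044 m)²/4 = 3.281e-04 m².
Collected in SI base units: W = 62.01 N, H = 3.036e+09 Pa, K = 5.927e-06.
Archard relation: V = K·W·L/H = 5.927e-06 · 62.01 · 128.7 / 3.036e+09 = 1.558e-11 m³.
Mean depth h = V/A = 1.558e-11 / 3.281e-04 = 4.747e-08 m.

value=4.747e-08 m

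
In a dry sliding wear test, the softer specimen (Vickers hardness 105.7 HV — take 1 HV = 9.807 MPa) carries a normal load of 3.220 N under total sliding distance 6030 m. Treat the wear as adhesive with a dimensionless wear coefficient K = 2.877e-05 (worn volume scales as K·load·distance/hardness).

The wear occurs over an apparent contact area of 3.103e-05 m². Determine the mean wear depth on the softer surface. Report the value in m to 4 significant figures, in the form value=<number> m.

value=1.737e-05 m

Intermediates are printed rounded; every step maintains exact precision, and a lone final rounding: four significant figures.
Hardness H = 105.7 HV × 9.807 MPa/HV = 1037 MPa = 1.037e+09 Pa.
Restated in SI base units: W = 3.220 N, H = 1.037e+09 Pa, K = 2.877e-05.
Archard volume V = K·W·L/H = 2.877e-05 · 3.220 · 6030 / 1.037e+09 = 5.389e-10 m³.
Mean wear depth h = V/A = 5.389e-10 / 3.103e-05 = 1.737e-05 m.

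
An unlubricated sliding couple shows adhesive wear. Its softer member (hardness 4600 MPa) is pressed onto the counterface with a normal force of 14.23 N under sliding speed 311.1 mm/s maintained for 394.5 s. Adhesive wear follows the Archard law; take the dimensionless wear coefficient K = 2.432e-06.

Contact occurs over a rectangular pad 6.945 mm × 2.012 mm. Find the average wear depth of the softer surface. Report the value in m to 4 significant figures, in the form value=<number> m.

Intermediates are shown rounded, and all arithmetic maintains full float precision. Rounded just once, at four significant figures.
Convert: Sliding speed v = 311.1 mm/s = 0.3111 m/s. Path length L = v·t = 0.3111 m/s × 394.5 s = 122.7 m.
Convert: Hardness H = 4600 MPa = 4.600e+09 Pa.
Convert: Pad sides 6.945 mm × 2.012 mm = 0.006945 m × 0.002012 m. Contact area A = 0.006945 m × 0.002012 m = 1.397e-05 m².
Collected in SI base units: W = 14.23 N, H = 4.600e+09 Pa, K = 2.432e-06.
The Archard volume V = K·W·L/H = 2.432e-06 · 14.23 · 122.7 / 4.600e+09 = 9.233e-13 m³.
Mean wear depth h = V/A = 9.233e-13 / 1.397e-05 = 6.608e-08 m.

value=6.608e-08 m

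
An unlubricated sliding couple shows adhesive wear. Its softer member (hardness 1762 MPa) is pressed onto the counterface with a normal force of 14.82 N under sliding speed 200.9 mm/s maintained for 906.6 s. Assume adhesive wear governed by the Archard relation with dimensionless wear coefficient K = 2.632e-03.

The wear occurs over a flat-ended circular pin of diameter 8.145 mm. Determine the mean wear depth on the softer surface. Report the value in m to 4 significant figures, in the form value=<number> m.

value=7.738e-05 m

All working math holds exact precision — the intermediates are shown rounded. Rounded once at the end to 4 significant figures.
Convert: Sliding speed v = 200.9 mm/s = 0.2009 m/s. The distance L = v·t = 0.2009 m/s × 906.6 s = 182.1 m.
Convert: Hardness H = 1762 MPa = 1.762e+09 Pa.
Convert: Pin diameter d = 8.145 mm = 0.008145 m. Contact area A = π·d²/4 = π·(0.008145 m)²/4 = 5.210e-05 m².
Collected in SI base units: W = 14.82 N, H = 1.762e+09 Pa, K = 2.632e-03.
Wear volume V = K·W·L/H = 2.632e-03 · 14.82 · 182.1 / 1.762e+09 = 4.032e-09 m³.
Mean depth h = V/A = 4.032e-09 / 5.210e-05 = 7.738e-05 m.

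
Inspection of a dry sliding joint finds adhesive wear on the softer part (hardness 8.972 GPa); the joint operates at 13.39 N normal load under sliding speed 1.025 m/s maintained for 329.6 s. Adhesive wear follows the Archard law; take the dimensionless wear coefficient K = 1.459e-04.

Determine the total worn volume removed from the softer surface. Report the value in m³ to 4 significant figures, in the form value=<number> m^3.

Intermediate values are shown rounded, and the algebra carries full float precision; a lone final rounding: 4 significant figures.
Total distance L = v·t = 1.025 m/s × 329.6 s = 337.8 m.
Hardness H = 8.972 GPa = 8.972e+09 Pa.
Expressed in SI base units: W = 13.39 N, H = 8.972e+09 Pa, K = 1.459e-04.
By Archard's law, V = K·W·L/H = 1.459e-04 · 13.39 · 337.8 / 8.972e+09 = 7.356e-11 m³.

value=7.356e-11 m^3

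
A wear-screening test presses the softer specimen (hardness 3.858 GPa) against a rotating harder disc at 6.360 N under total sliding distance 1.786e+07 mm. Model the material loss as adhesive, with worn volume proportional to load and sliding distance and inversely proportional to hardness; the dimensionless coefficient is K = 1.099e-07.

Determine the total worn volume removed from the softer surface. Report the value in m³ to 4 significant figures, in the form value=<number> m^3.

Every step runs at full float precision — intermediate values are printed rounded, and a lone final rounding to four significant figures.
Path length L = 1.786e+07 mm = 1.786e+04 m.
Hardness H = 3.858 GPa = 3.858e+09 Pa.
In SI base units: W = 6.360 N, H = 3.858e+09 Pa, K = 1.099e-07.
Volume removed: V = K·W·L/H = 1.099e-07 · 6.360 · 1.786e+04 / 3.858e+09 = 3.236e-12 m³.

value=3.236e-12 m^3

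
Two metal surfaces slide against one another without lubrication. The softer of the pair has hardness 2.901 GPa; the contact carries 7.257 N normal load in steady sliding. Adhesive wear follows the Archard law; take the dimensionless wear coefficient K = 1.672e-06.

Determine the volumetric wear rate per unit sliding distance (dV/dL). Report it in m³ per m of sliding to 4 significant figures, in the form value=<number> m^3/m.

Intermediates are shown rounded; all arithmetic keeps exact precision; one final rounding to four significant figures.
Convert: Hardness H = 2.901 GPa = 2.901e+09 Pa.
Expressed in SI base units: W = 7.257 N, H = 2.901e+09 Pa, K = 1.672e-06.
The wear rate dV/dL = K·W/H — distance-free: 1.672e-06 · 7.257 / 2.901e+09 = 4.183e-15 m³/m.

value=4.183e-15 m^3/m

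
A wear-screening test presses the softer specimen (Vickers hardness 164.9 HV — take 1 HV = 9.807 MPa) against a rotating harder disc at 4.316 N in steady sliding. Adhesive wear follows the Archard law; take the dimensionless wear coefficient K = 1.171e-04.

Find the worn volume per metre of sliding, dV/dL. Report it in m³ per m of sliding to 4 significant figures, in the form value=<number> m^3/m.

All arithmetic carries full float precision. The intermediates are displayed rounded — rounded once at the end to 4 significant figures.
Convert: Hardness H = 164.9 HV × 9.807 MPa/HV = 1617 MPa = 1.617e+09 Pa.
Expressed in SI base units: W = 4.316 N, H = 1.617e+09 Pa, K = 1.171e-04.
Sliding wear rate dV/dL = K·W/H: 1.171e-04 · 4.316 / 1.617e+09 = 3.125e-13 m³/m.

value=3.125e-13 m^3/m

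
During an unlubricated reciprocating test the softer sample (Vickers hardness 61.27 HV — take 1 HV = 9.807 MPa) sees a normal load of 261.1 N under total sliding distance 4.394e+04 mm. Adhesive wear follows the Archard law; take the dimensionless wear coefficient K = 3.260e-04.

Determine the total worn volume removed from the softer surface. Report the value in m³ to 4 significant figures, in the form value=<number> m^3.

Intermediate values are displayed rounded, and every step runs at exact precision; one final rounding to four significant digits.
Sliding distance L = 4.394e+04 mm = 43.94 m.
Hardness H = 61.27 HV × 9.807 MPa/HV = 600.9 MPa = 6.009e+08 Pa.
Expressed in SI base units: W = 261.1 N, H = 6.009e+08 Pa, K = 3.260e-04.
Wear volume V = K·W·L/H = 3.260e-04 · 261.1 · 43.94 / 6.009e+08 = 6.224e-09 m³.

value=6.224e-09 m^3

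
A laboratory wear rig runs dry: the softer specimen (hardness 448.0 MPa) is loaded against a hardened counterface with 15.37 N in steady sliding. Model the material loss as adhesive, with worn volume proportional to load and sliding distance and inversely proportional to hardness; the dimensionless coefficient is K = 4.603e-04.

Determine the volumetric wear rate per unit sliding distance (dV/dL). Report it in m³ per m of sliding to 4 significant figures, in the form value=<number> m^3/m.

Intermediate values are displayed rounded; the algebra keeps exact precision, and rounded once at the end to 4 significant digits.
Hardness H = 448.0 MPa = 4.480e+08 Pa.
In SI base units, W = 15.37 N, H = 4.480e+08 Pa, K = 4.603e-04.
The wear rate dV/dL = K·W/H — distance-free: 4.603e-04 · 15.37 / 4.480e+08 = 1.579e-11 m³/m.

value=1.579e-11 m^3/m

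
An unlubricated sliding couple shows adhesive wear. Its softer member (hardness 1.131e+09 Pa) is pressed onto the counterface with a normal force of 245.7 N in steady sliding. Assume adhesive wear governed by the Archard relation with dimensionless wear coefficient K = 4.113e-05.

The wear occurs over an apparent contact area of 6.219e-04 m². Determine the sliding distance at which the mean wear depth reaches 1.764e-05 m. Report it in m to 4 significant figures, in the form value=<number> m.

The computation keeps full precision. The intermediates appear rounded, and a single final rounding, at 4 significant figures.
As SI base values: W = 245.7 N, H = 1.131e+09 Pa, K = 4.113e-05.
At the depth limit, V_lim = h_lim·A = 1.764e-05 · 6.219e-04 = 1.097e-08 m³.
So the life L = V_lim·H/(K·W) = 1.097e-08 · 1.131e+09 / (4.113e-05 · 245.7) = 1228 m.

value=1228 m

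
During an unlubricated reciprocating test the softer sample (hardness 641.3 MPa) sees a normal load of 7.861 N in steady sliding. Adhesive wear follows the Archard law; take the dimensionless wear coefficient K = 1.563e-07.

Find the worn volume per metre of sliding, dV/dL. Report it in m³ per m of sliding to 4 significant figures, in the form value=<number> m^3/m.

Each operation carries full precision, and shown intermediates are rounded; a lone final rounding, at four significant figures.
Hardness H = 641.3 MPa = 6.413e+08 Pa.
As SI base values: W = 7.861 N, H = 6.413e+08 Pa, K = 1.563e-07.
Sliding wear rate dV/dL = K·W/H: 1.563e-07 · 7.861 / 6.413e+08 = 1.916e-15 m³/m.

value=1.916e-15 m^3/m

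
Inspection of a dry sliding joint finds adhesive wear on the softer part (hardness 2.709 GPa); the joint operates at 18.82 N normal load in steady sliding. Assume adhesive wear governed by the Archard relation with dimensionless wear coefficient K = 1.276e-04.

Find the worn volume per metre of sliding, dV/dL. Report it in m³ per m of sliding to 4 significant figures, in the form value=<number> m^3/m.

value=8.865e-13 m^3/m

Intermediates are displayed rounded. Each operation holds full precision — one final rounding to four significant figures.
Hardness H = 2.709 GPa = 2.709e+09 Pa.
Working in SI base units: W = 18.82 N, H = 2.709e+09 Pa, K = 1.276e-04.
Volumetric rate dV/dL = K·W/H — distance-free: 1.276e-04 · 18.82 / 2.709e+09 = 8.865e-13 m³/m.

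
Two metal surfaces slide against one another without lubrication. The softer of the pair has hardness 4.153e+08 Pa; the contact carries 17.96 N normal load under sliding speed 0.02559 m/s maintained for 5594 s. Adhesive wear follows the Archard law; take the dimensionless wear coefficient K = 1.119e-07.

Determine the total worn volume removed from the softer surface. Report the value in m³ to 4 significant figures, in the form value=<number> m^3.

value=6.927e-13 m^3

The computation keeps exact precision. Intermediates are printed rounded, and a single final rounding: four significant digits.
Convert: Sliding distance L = v·t = 0.02559 m/s × 5594 s = 143.2 m.
As SI base values: W = 17.96 N, H = 4.153e+08 Pa, K = 1.119e-07.
The Archard volume V = K·W·L/H = 1.119e-07 · 17.96 · 143.2 / 4.153e+08 = 6.927e-13 m³.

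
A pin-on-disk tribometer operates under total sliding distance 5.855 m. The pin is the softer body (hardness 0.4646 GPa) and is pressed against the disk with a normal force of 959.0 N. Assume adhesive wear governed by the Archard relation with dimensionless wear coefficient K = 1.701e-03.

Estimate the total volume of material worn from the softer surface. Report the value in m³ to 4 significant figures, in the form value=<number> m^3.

value=2.056e-08 m^3

Intermediates are displayed rounded — each operation maintains full precision, and a single final rounding, at four significant digits.
Convert: Hardness H = 0.4646 GPa = 4.646e+08 Pa.
As SI base values: W = 959.0 N, H = 4.646e+08 Pa, K = 1.701e-03.
Wear volume V = K·W·L/H = 1.701e-03 · 959.0 · 5.855 / 4.646e+08 = 2.056e-08 m³.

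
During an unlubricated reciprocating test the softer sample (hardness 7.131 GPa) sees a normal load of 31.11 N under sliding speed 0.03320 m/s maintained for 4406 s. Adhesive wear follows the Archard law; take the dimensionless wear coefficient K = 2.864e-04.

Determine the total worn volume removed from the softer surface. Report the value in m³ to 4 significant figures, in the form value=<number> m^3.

Intermediate values are shown rounded. Each operation maintains exact precision, and one final rounding to 4 significant digits.
The distance L = v·t = 0.03320 m/s × 4406 s = 146.3 m.
Hardness H = 7.131 GPa = 7.131e+09 Pa.
In SI base units, W = 31.11 N, H = 7.131e+09 Pa, K = 2.864e-04.
Volume removed: V = K·W·L/H = 2.864e-04 · 31.11 · 146.3 / 7.131e+09 = 1.828e-10 m³.

value=1.828e-10 m^3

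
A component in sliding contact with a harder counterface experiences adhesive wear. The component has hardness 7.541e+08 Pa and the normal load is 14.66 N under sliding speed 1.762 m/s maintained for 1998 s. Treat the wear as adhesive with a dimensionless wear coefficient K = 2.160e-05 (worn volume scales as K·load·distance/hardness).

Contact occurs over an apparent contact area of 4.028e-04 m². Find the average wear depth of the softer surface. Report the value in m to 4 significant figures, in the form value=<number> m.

value=3.670e-06 m

The computation keeps full float precision — the intermediates are printed rounded — one final rounding, at four significant digits.
Convert: Sliding distance L = v·t = 1.762 m/s × 1998 s = 3520 m.
In SI base units: W = 14.66 N, H = 7.541e+08 Pa, K = 2.160e-05.
Archard volume V = K·W·L/H = 2.160e-05 · 14.66 · 3520 / 7.541e+08 = 1.478e-09 m³.
Wear depth h = V/A = 1.478e-09 / 4.028e-04 = 3.670e-06 m.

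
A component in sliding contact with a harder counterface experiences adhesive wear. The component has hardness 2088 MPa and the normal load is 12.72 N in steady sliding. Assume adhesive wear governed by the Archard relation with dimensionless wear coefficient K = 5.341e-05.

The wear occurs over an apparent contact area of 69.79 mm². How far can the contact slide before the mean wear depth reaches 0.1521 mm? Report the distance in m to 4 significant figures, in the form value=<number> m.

Every step runs at exact precision; the intermediates are displayed rounded — rounded just once: four significant digits.
Convert: Hardness H = 2088 MPa = 2.088e+09 Pa.
Convert: Contact area A = 69.79 mm² = 6.979e-05 m².
Convert: Depth limit h_lim = 0.1521 mm = 1.521e-04 m.
In SI base units: W = 12.72 N, H = 2.088e+09 Pa, K = 5.341e-05.
Permissible volume V_lim = h_lim·A = 1.521e-04 · 6.979e-05 = 1.062e-08 m³.
Sliding life L = V_lim·H/(K·W) = 1.062e-08 · 2.088e+09 / (5.341e-05 · 12.72) = 3.262e+04 m.

value=3.262e+04 m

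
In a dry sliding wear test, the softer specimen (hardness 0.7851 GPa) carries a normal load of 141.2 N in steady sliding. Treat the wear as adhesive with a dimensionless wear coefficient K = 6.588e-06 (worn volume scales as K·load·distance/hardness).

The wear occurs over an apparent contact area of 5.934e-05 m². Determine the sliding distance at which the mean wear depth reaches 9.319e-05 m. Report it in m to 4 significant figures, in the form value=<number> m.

value=4667 m

Each operation keeps exact precision, and intermediate values are shown rounded. Rounded just once to four significant figures.
Convert: Hardness H = 0.7851 GPa = 7.851e+08 Pa.
Expressed in SI base units: W = 141.2 N, H = 7.851e+08 Pa, K = 6.588e-06.
Wearable volume V_lim = h_lim·A = 9.319e-05 · 5.934e-05 = 5.530e-09 m³.
Inverting, life L = V_lim·H/(K·W) = 5.530e-09 · 7.851e+08 / (6.588e-06 · 141.2) = 4667 m.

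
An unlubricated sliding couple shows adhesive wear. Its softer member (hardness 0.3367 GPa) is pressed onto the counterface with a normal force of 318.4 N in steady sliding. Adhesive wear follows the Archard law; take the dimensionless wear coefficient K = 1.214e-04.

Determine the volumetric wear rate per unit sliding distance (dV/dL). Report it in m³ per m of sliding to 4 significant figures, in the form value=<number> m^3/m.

Intermediates are printed rounded — the computation maintains full precision — a single final rounding, at 4 significant digits.
Convert: Hardness H = 0.3367 GPa = 3.367e+08 Pa.
Restated in SI base units: W = 318.4 N, H = 3.367e+08 Pa, K = 1.214e-04.
Sliding wear rate dV/dL = K·W/H — distance-free: 1.214e-04 · 318.4 / 3.367e+08 = 1.148e-10 m³/m.

value=1.148e-10 m^3/m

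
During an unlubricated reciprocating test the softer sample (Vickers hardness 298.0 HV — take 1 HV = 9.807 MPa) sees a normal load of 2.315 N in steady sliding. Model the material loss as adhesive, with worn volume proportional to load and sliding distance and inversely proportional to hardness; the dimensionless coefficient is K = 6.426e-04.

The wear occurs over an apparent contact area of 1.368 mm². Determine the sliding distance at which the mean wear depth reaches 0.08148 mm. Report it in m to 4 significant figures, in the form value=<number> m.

value=219.0 m

All working math holds full float precision — intermediates are printed rounded — a lone final rounding to four significant figures.
Hardness H = 298.0 HV × 9.807 MPa/HV = 2922 MPa = 2.922e+09 Pa.
Contact area A = 1.368 mm² = 1.368e-06 m².
Depth limit h_lim = 0.08148 mm = 8.148e-05 m.
Collected in SI base units: W = 2.315 N, H = 2.922e+09 Pa, K = 6.426e-04.
At the depth limit, V_lim = h_lim·A = 8.148e-05 · 1.368e-06 = 1.115e-10 m³.
Sliding life L = V_lim·H/(K·W) = 1.115e-10 · 2.922e+09 / (6.426e-04 · 2.315) = 219.0 m.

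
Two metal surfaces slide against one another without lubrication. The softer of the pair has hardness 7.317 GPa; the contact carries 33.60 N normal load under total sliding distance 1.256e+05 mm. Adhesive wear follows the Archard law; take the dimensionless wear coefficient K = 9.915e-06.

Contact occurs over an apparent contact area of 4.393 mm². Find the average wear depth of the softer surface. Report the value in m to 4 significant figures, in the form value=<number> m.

value=1.302e-06 m

Every step carries full precision — intermediates are printed rounded; a lone final rounding to four significant figures.
Convert: Total distance L = 1.256e+05 mm = 125.6 m.
Convert: Hardness H = 7.317 GPa = 7.317e+09 Pa.
Convert: Contact area A = 4.393 mm² = 4.393e-06 m².
In SI base units: W = 33.60 N, H = 7.317e+09 Pa, K = 9.915e-06.
Wear volume V = K·W·L/H = 9.915e-06 · 33.60 · 125.6 / 7.317e+09 = 5.719e-12 m³.
Depth h = V/A = 5.719e-12 / 4.393e-06 = 1.302e-06 m.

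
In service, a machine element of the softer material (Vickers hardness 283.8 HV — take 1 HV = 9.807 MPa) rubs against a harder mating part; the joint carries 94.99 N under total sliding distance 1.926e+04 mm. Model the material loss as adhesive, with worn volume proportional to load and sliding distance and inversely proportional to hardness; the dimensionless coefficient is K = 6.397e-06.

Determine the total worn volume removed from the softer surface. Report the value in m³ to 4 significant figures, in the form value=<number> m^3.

value=4.205e-12 m^3

Quoted intermediates are rounded, and every step carries full precision, and one last rounding: four significant digits.
The distance L = 1.926e+04 mm = 19.26 m.
Hardness H = 283.8 HV × 9.807 MPa/HV = 2783 MPa = 2.783e+09 Pa.
In SI base units, W = 94.99 N, H = 2.783e+09 Pa, K = 6.397e-06.
The Archard volume V = K·W·L/H = 6.397e-06 · 94.99 · 19.26 / 2.783e+09 = 4.205e-12 m³.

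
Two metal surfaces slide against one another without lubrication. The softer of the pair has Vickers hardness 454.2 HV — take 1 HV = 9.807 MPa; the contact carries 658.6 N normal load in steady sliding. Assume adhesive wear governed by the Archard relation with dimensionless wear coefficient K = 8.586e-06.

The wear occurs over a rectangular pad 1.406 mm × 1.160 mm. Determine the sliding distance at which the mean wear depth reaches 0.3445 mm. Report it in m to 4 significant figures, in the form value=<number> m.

The intermediates are displayed rounded — every step holds exact precision; one last rounding to four significant figures.
Convert: Hardness H = 454.2 HV × 9.807 MPa/HV = 4454 MPa = 4.454e+09 Pa.
Convert: Pad sides 1.406 mm × 1.160 mm = 0.001406 m × 0.001160 m. Contact area A = 0.001406 m × 0.001160 m = 1.631e-06 m².
Convert: Depth limit h_lim = 0.3445 mm = 3.445e-04 m.
In SI base units, W = 658.6 N, H = 4.454e+09 Pa, K = 8.586e-06.
Allowed volume V_lim = h_lim·A = 3.445e-04 · 1.631e-06 = 5.619e-10 m³.
Thus life L = V_lim·H/(K·W) = 5.619e-10 · 4.454e+09 / (8.586e-06 · 658.6) = 442.6 m.

value=442.6 m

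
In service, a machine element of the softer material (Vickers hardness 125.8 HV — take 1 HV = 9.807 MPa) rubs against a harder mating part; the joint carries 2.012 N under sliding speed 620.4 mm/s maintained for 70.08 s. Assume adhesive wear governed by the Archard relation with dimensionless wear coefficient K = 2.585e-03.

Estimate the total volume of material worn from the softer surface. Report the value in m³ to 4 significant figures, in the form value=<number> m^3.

The intermediates are displayed rounded. All arithmetic carries full float precision. Rounded just once to four significant figures.
Convert: Sliding speed v = 620.4 mm/s = 0.6204 m/s. The distance L = v·t = 0.6204 m/s × 70.08 s = 43.48 m.
Convert: Hardness H = 125.8 HV × 9.807 MPa/HV = 1234 MPa = 1.234e+09 Pa.
In SI base units, W = 2.012 N, H = 1.234e+09 Pa, K = 2.585e-03.
Wear volume V = K·W·L/H = 2.585e-03 · 2.012 · 43.48 / 1.234e+09 = 1.833e-10 m³.

value=1.833e-10 m^3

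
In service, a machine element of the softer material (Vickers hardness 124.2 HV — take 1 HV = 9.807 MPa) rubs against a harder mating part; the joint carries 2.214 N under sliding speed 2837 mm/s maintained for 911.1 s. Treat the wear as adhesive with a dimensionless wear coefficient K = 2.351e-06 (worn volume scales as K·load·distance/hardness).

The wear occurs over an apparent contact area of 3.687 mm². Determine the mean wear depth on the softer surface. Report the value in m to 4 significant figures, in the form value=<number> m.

Intermediate values appear rounded; every step keeps full float precision, and one final rounding, at 4 significant digits.
Sliding speed v = 2837 mm/s = 2.837 m/s. Distance L = v·t = 2.837 m/s × 911.1 s = 2585 m.
Hardness H = 124.2 HV × 9.807 MPa/HV = 1218 MPa = 1.218e+09 Pa.
Contact area A = 3.687 mm² = 3.687e-06 m².
In SI base units, W = 2.214 N, H = 1.218e+09 Pa, K = 2.351e-06.
Wear volume V = K·W·L/H = 2.351e-06 · 2.214 · 2585 / 1.218e+09 = 1.105e-11 m³.
Depth h = V/A = 1.105e-11 / 3.687e-06 = 2.996e-06 m.

value=2.996e-06 m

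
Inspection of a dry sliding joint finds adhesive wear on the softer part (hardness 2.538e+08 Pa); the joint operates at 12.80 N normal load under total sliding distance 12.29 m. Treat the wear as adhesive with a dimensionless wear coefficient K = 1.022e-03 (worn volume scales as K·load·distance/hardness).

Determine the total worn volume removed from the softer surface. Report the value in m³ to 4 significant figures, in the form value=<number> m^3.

Intermediates are printed rounded, and the computation runs at full precision, and one last rounding: 4 significant digits.
In SI base units: W = 12.80 N, H = 2.538e+08 Pa, K = 1.022e-03.
Archard relation: V = K·W·L/H = 1.022e-03 · 12.80 · 12.29 / 2.538e+08 = 6.335e-10 m³.

value=6.335e-10 m^3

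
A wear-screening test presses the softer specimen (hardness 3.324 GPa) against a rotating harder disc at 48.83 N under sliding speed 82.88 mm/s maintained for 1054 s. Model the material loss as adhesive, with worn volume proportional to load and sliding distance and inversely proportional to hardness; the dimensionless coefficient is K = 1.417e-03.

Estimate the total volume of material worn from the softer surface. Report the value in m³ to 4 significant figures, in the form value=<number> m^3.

All working math keeps exact precision, and intermediate values are shown rounded. Rounded just once: 4 significant digits.
Sliding speed v = 82.88 mm/s = 0.08288 m/s. Path length L = v·t = 0.08288 m/s × 1054 s = 87.36 m.
Hardness H = 3.324 GPa = 3.324e+09 Pa.
Expressed in SI base units: W = 48.83 N, H = 3.324e+09 Pa, K = 1.417e-03.
The Archard volume V = K·W·L/H = 1.417e-03 · 48.83 · 87.36 / 3.324e+09 = 1.818e-09 m³.

value=1.818e-09 m^3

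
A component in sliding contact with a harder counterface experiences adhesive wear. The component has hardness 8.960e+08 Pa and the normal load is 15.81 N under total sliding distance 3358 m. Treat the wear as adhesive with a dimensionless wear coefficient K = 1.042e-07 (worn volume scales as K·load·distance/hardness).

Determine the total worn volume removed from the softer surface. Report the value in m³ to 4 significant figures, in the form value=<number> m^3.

value=6.174e-12 m^3

Every step holds full float precision. The intermediates are printed rounded. Rounded just once: four significant figures.
Restated in SI base units: W = 15.81 N, H = 8.960e+08 Pa, K = 1.042e-07.
The Archard volume V = K·W·L/H = 1.042e-07 · 15.81 · 3358 / 8.960e+08 = 6.174e-12 m³.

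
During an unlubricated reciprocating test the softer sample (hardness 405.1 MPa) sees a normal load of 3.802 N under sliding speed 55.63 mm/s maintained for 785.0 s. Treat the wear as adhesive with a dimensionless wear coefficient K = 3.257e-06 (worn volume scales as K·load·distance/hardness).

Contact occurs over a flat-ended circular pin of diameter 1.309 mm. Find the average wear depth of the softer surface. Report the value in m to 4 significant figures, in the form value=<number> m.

value=9.919e-07 m

Intermediates are shown rounded — the algebra runs at exact precision, and rounded just once, at four significant figures.
Convert: Sliding speed v = 55.63 mm/s = 0.05563 m/s. Path length L = v·t = 0.05563 m/s × 785.0 s = 43.67 m.
Convert: Hardness H = 405.1 MPa = 4.051e+08 Pa.
Convert: Pin diameter d = 1.309 mm = 0.001309 m. Contact area A = π·d²/4 = π·(0.001309 m)²/4 = 1.346e-06 m².
As SI base values: W = 3.802 N, H = 4.051e+08 Pa, K = 3.257e-06.
The Archard volume V = K·W·L/H = 3.257e-06 · 3.802 · 43.67 / 4.051e+08 = 1.335e-12 m³.
Mean wear depth h = V/A = 1.335e-12 / 1.346e-06 = 9.919e-07 m.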